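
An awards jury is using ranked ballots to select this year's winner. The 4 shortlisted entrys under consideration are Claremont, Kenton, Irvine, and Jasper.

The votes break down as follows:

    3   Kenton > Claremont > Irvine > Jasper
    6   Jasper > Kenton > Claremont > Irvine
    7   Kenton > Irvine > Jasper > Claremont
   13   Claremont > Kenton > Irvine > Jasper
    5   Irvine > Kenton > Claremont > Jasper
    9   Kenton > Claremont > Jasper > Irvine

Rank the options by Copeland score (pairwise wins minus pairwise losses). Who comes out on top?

Kenton

Pairwise results:
  Claremont vs Kenton: Kenton wins 30–13.
  Claremont vs Irvine: Claremont wins 31–12.
  Claremont vs Jasper: Claremont wins 30–13.
  Kenton vs Irvine: Kenton wins 38–5.
  Kenton vs Jasper: Kenton wins 37–6.
  Irvine vs Jasper: Irvine wins 28–15.
Copeland scores (wins − losses):
  Claremont: 2 − 1 = 1
  Kenton: 3 − 0 = 3
  Irvine: 1 − 2 = -1
  Jasper: 0 − 3 = -3
Kenton has the best Copeland score.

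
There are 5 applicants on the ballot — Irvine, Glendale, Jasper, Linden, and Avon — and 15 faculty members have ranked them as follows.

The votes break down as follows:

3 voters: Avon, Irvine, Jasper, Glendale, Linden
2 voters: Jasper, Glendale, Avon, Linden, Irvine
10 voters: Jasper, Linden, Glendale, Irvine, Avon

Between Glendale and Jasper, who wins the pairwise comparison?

Ballots ranking Glendale above Jasper: 0.
Ballots ranking Jasper above Glendale: 3+2+10 = 15.
Jasper wins the head-to-head, 15–0.

Jasper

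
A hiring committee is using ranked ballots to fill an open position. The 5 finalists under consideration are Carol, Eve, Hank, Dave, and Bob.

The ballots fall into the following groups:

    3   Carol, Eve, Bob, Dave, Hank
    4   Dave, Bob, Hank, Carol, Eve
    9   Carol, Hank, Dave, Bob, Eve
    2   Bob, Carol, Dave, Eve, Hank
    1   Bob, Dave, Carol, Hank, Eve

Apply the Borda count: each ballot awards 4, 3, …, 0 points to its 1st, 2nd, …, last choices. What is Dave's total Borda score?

Borda scores:
  Carol: 3·4 + 4·1 + 9·4 + 2·3 + 2 = 60
  Eve: 3·3 + 4·0 + 9·0 + 2·1 + 0 = 11
  Hank: 3·0 + 4·2 + 9·3 + 2·0 + 1 = 36
  Dave: 3·1 + 4·4 + 9·2 + 2·2 + 3 = 44
  Bob: 3·2 + 4·3 + 9·1 + 2·4 + 4 = 39

44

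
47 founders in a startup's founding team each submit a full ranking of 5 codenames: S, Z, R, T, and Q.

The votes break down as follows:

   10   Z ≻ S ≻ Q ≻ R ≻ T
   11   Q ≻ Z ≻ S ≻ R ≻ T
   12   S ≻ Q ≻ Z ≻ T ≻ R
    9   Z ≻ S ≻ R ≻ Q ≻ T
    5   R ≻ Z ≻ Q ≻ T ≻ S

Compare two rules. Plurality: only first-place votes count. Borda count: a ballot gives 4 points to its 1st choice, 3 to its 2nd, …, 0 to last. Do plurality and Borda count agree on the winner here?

Yes

Plurality first-place counts: S 12, Z 19, R 5, T 0, Q 11 → Z.
Borda totals: S 127, Z 148, R 59, T 17, Q 119 → Z.
The two rules agree on Z.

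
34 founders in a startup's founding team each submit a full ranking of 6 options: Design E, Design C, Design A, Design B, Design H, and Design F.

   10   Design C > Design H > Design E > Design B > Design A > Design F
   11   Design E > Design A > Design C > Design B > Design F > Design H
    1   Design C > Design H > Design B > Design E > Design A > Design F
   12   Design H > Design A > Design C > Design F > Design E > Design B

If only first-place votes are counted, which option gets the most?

Design H

First-place vote totals:
  Design E: 11
  Design C: 11
  Design A: 0
  Design B: 0
  Design H: 12
  Design F: 0
Design H has the most first-place votes.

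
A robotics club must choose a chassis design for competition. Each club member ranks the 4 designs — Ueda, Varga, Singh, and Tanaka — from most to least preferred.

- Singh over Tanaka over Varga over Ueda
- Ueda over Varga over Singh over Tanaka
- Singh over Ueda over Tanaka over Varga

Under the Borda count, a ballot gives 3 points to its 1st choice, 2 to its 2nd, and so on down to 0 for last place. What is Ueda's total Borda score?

5

Borda scores:
  Ueda: 0 + 3 + 2 = 5
  Varga: 1 + 2 + 0 = 3
  Singh: 3 + 1 + 3 = 7
  Tanaka: 2 + 0 + 1 = 3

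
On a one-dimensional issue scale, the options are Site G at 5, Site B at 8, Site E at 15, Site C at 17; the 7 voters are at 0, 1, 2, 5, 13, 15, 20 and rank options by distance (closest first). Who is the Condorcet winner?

With single-peaked preferences on a line, the Condorcet winner is the candidate closest to the median voter.
The median voter (position 5) is closest to Site G at 5.
Check: Site G vs Site B — voters closer to Site G: 4 of 7.

Site G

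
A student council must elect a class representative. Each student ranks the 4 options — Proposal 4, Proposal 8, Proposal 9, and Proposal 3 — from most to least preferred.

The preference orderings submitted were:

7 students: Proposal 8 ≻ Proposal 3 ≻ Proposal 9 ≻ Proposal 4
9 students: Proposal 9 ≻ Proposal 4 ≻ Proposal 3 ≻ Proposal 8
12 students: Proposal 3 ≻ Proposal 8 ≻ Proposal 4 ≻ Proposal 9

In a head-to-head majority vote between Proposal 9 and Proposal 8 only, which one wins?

Proposal 8

Ballots ranking Proposal 9 above Proposal 8: 9.
Ballots ranking Proposal 8 above Proposal 9: 7+12 = 19.
Proposal 8 wins the head-to-head, 19–9.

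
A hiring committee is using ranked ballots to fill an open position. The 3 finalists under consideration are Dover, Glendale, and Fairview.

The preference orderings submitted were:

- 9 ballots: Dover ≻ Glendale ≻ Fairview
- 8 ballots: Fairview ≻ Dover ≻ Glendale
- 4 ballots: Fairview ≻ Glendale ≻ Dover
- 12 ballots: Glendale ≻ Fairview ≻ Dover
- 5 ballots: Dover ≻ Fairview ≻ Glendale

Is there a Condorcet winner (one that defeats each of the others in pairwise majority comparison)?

Head-to-head results (38 voters total):
Dover vs Glendale: Dover wins 22–16.
Dover vs Fairview: Fairview wins 24–14.
Glendale vs Fairview: Glendale wins 21–17.
No candidate beats all others: Dover beats Glendale beats Fairview beats Dover, a majority cycle.

No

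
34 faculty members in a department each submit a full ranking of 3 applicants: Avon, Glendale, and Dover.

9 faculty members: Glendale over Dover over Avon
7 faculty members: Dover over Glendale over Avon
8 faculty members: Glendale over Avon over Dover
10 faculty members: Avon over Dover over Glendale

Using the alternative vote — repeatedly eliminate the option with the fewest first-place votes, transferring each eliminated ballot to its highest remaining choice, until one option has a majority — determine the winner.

Glendale

Round 1: Glendale 17, Avon 10, Dover 7. Dover has the fewest and is eliminated.
Round 2: Glendale 24, Avon 10. Glendale has a majority.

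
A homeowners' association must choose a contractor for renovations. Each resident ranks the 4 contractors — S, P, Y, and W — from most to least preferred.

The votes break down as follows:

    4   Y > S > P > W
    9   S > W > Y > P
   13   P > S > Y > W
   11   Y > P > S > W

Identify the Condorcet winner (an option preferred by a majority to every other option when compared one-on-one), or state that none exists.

There is no Condorcet winner

Head-to-head results (37 voters total):
S vs P: P wins 24–13.
S vs Y: S wins 22–15.
S vs W: S wins 37–0.
P vs Y: Y wins 24–13.
P vs W: P wins 28–9.
Y vs W: Y wins 28–9.
No candidate beats all others: S beats Y beats P beats S, a majority cycle.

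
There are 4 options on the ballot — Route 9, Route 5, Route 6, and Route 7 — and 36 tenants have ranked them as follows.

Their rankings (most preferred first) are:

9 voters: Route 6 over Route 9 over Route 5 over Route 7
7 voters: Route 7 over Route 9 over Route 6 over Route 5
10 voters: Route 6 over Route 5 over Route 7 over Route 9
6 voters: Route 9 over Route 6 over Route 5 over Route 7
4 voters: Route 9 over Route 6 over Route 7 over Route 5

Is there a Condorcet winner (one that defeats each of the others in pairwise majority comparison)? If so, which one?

Route 6

Head-to-head results (36 voters total):
Route 9 vs Route 5: Route 9 wins 26–10.
Route 9 vs Route 6: Route 6 wins 19–17.
Route 9 vs Route 7: Route 9 wins 19–17.
Route 5 vs Route 6: Route 6 wins 36–0.
Route 5 vs Route 7: Route 5 wins 25–11.
Route 6 vs Route 7: Route 6 wins 29–7.
Route 6 beats each rival — Route 9 (19–17), Route 5 (36–0), Route 7 (29–7) — so Route 6 is the Condorcet winner.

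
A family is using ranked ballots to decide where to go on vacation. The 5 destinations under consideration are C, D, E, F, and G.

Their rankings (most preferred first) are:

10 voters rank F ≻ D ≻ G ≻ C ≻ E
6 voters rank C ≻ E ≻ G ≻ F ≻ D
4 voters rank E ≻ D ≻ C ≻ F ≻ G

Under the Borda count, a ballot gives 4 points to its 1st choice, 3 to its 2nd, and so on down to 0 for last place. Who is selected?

Borda scores:
  C: 10·1 + 6·4 + 4·2 = 42
  D: 10·3 + 6·0 + 4·3 = 42
  E: 10·0 + 6·3 + 4·4 = 34
  F: 10·4 + 6·1 + 4·1 = 50
  G: 10·2 + 6·2 + 4·0 = 32
F has the highest total.

F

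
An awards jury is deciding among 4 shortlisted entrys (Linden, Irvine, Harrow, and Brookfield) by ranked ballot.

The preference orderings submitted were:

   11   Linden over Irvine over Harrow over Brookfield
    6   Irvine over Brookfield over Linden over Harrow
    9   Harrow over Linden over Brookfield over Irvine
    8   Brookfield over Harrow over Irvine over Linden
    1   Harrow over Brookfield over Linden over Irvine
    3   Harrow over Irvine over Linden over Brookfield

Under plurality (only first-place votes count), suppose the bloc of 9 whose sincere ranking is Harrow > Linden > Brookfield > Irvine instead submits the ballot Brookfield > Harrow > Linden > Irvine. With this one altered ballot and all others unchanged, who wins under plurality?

Brookfield

First-place totals with the altered ballot: Linden 11, Irvine 6, Harrow 4, Brookfield 17.
The switch changes the winner from Harrow to Brookfield.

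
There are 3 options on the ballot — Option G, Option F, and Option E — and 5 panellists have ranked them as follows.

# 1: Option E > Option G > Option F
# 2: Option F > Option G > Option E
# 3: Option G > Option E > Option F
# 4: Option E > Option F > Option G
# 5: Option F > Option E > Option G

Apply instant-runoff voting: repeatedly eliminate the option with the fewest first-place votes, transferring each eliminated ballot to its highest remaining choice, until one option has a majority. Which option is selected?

Round 1: Option F 2, Option E 2, Option G 1. Option G has the fewest and is eliminated.
Round 2: Option E 3, Option F 2. Option E has a majority.

Option E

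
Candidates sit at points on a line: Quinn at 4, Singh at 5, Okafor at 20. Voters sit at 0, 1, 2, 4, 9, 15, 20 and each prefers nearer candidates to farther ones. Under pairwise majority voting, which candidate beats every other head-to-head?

With single-peaked preferences on a line, the Condorcet winner is the candidate closest to the median voter.
The median voter (position 4) is closest to Quinn at 4.
Check: Quinn vs Singh — voters closer to Quinn: 4 of 7.

Quinn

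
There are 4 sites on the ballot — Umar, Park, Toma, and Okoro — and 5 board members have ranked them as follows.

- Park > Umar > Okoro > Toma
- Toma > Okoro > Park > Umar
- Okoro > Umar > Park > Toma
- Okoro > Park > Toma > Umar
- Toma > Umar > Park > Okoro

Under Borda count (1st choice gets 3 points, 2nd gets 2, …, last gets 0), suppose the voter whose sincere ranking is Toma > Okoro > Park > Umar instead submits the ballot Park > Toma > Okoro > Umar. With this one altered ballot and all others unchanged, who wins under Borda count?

Borda totals with the altered ballot: Umar 6, Park 10, Toma 6, Okoro 8.
The switch changes the winner from Okoro to Park.

Park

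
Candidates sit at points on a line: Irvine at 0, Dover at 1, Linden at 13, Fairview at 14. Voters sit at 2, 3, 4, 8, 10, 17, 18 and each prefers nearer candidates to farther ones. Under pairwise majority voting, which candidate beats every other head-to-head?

With single-peaked preferences on a line, the Condorcet winner is the candidate closest to the median voter.
The median voter (position 8) is closest to Linden at 13.
Check: Linden vs Dover — voters closer to Linden: 4 of 7.

Linden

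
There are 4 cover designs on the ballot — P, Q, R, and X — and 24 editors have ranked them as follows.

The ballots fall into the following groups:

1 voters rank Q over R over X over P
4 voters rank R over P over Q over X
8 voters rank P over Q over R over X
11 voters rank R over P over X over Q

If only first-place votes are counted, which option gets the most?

First-place vote totals:
  P: 8
  Q: 1
  R: 15
  X: 0
R has the most first-place votes.

R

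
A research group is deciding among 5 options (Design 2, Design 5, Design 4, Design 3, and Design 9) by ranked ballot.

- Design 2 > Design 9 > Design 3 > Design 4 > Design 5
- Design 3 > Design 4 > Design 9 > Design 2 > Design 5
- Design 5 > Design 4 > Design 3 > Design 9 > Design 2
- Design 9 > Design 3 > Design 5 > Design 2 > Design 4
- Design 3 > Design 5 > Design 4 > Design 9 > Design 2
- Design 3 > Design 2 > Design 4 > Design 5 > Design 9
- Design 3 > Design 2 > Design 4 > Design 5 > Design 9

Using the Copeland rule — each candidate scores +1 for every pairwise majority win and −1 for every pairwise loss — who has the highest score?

Design 3

Pairwise results:
  Design 2 vs Design 5: Design 2 wins 4–3.
  Design 2 vs Design 4: Design 2 wins 4–3.
  Design 2 vs Design 3: Design 3 wins 6–1.
  Design 2 vs Design 9: Design 9 wins 4–3.
  Design 5 vs Design 4: Design 4 wins 4–3.
  Design 5 vs Design 3: Design 3 wins 6–1.
  Design 5 vs Design 9: Design 5 wins 4–3.
  Design 4 vs Design 3: Design 3 wins 6–1.
  Design 4 vs Design 9: Design 4 wins 5–2.
  Design 3 vs Design 9: Design 3 wins 5–2.
Copeland scores (wins − losses):
  Design 2: 2 − 2 = 0
  Design 5: 1 − 3 = -2
  Design 4: 2 − 2 = 0
  Design 3: 4 − 0 = 4
  Design 9: 1 − 3 = -2
Design 3 has the best Copeland score.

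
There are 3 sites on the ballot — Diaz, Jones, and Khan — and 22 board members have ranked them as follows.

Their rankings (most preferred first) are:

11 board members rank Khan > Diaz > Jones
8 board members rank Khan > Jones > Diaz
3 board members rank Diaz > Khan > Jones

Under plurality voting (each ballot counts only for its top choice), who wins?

Khan

First-place vote totals:
  Diaz: 3
  Jones: 0
  Khan: 19
Khan has the most first-place votes.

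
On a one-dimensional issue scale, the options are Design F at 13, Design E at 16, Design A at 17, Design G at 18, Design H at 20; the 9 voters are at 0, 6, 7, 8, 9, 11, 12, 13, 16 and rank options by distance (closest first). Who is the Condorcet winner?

With single-peaked preferences on a line, the Condorcet winner is the candidate closest to the median voter.
The median voter (position 9) is closest to Design F at 13.
Check: Design F vs Design G — voters closer to Design F: 8 of 9.

Design F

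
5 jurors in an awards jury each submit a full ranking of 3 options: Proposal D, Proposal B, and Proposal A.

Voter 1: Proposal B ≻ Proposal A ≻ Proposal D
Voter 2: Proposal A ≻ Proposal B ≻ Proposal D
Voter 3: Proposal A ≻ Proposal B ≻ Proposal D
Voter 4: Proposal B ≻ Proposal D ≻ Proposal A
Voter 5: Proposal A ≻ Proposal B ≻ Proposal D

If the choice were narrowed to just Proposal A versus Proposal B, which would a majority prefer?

Ballots ranking Proposal A above Proposal B: 3.
Ballots ranking Proposal B above Proposal A: 2.
Proposal A wins the head-to-head, 3–2.

Proposal A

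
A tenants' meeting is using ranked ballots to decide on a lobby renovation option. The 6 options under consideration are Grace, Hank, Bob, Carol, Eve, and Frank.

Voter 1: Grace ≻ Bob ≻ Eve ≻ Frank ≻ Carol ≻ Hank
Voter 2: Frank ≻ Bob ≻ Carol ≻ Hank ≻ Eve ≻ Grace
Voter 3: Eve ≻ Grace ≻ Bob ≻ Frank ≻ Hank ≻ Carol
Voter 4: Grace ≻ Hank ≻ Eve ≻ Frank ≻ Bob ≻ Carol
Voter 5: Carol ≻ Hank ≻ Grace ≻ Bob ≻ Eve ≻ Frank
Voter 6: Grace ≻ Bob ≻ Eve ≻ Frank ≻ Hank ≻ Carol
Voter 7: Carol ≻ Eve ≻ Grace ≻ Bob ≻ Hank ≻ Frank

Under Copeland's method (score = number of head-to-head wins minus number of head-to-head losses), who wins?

Grace

Pairwise results:
  Grace vs Hank: Grace wins 5–2.
  Grace vs Bob: Grace wins 6–1.
  Grace vs Carol: Grace wins 4–3.
  Grace vs Eve: Grace wins 4–3.
  Grace vs Frank: Grace wins 6–1.
  Hank vs Bob: Bob wins 5–2.
  Hank vs Carol: Carol wins 4–3.
  Hank vs Eve: Eve wins 4–3.
  Hank vs Frank: Frank wins 4–3.
  Bob vs Carol: Bob wins 5–2.
  Bob vs Eve: Bob wins 4–3.
  Bob vs Frank: Bob wins 5–2.
  Carol vs Eve: Eve wins 4–3.
  Carol vs Frank: Frank wins 5–2.
  Eve vs Frank: Eve wins 6–1.
Copeland scores (wins − losses):
  Grace: 5 − 0 = 5
  Hank: 0 − 5 = -5
  Bob: 4 − 1 = 3
  Carol: 1 − 4 = -3
  Eve: 3 − 2 = 1
  Frank: 2 − 3 = -1
Grace has the best Copeland score.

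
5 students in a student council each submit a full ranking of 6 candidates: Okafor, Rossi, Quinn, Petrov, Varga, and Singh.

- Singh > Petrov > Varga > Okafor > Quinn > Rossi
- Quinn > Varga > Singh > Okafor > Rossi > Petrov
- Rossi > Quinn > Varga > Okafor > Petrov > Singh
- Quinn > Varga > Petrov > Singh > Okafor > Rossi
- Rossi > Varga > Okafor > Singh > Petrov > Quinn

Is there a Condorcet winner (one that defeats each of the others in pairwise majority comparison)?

Head-to-head results (5 voters total):
Okafor vs Rossi: Okafor wins 3–2.
Okafor vs Quinn: Quinn wins 3–2.
Okafor vs Petrov: Okafor wins 3–2.
Okafor vs Varga: Varga wins 5–0.
Okafor vs Singh: Singh wins 3–2.
Rossi vs Quinn: Quinn wins 3–2.
Rossi vs Petrov: Rossi wins 3–2.
Rossi vs Varga: Varga wins 3–2.
Rossi vs Singh: Singh wins 3–2.
Quinn vs Petrov: Quinn wins 3–2.
Quinn vs Varga: Quinn wins 3–2.
Quinn vs Singh: Quinn wins 3–2.
Petrov vs Varga: Varga wins 4–1.
Petrov vs Singh: Singh wins 3–2.
Varga vs Singh: Varga wins 4–1.
Quinn beats each rival — Okafor (3–2), Rossi (3–2), Petrov (3–2), Varga (3–2), Singh (3–2) — so Quinn is the Condorcet winner.

Yes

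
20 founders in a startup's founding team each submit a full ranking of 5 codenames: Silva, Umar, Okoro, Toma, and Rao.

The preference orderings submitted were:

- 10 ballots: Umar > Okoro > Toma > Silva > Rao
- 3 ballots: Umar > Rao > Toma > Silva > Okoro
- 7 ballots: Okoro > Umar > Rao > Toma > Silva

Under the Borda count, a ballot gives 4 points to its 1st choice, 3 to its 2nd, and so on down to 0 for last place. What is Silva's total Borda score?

Borda scores:
  Silva: 10·1 + 3·1 + 7·0 = 13
  Umar: 10·4 + 3·4 + 7·3 = 73
  Okoro: 10·3 + 3·0 + 7·4 = 58
  Toma: 10·2 + 3·2 + 7·1 = 33
  Rao: 10·0 + 3·3 + 7·2 = 23

13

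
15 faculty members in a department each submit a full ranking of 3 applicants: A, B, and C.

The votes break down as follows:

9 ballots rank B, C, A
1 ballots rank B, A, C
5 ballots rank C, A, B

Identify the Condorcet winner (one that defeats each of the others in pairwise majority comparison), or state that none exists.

B

Head-to-head results (15 voters total):
A vs B: B wins 10–5.
A vs C: C wins 14–1.
B vs C: B wins 10–5.
B beats each rival — A (10–5), C (10–5) — so B is the Condorcet winner.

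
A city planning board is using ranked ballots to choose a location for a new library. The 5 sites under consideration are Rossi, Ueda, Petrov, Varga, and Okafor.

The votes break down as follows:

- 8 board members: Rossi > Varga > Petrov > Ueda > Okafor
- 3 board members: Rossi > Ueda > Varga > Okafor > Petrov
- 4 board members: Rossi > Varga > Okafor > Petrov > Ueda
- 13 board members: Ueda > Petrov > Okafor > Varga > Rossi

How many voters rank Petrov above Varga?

13

Ballots ranking Petrov above Varga: 13.
Ballots ranking Varga above Petrov: 8+3+4 = 15.
So 13 of 28 voters prefer Petrov to Varga.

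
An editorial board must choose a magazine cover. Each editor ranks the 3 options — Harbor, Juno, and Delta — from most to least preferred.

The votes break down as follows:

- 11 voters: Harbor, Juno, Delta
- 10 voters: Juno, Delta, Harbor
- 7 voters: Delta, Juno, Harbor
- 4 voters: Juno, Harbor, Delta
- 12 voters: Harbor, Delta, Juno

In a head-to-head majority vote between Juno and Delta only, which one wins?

Ballots ranking Juno above Delta: 11+10+4 = 25.
Ballots ranking Delta above Juno: 7+12 = 19.
Juno wins the head-to-head, 25–19.

Juno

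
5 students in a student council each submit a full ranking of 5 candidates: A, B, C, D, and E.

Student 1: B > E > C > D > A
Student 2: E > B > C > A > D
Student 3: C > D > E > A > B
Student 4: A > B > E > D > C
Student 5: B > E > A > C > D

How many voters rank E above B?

2

Ballots ranking E above B: 2.
Ballots ranking B above E: 3.
So 2 of 5 voters prefer E to B.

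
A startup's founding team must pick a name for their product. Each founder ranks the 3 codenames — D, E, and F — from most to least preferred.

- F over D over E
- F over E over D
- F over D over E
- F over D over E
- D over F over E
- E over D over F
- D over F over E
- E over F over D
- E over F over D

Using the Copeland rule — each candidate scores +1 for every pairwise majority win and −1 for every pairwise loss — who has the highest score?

F

Pairwise results:
  D vs E: D wins 5–4.
  D vs F: F wins 6–3.
  E vs F: F wins 6–3.
Copeland scores (wins − losses):
  D: 1 − 1 = 0
  E: 0 − 2 = -2
  F: 2 − 0 = 2
F has the best Copeland score.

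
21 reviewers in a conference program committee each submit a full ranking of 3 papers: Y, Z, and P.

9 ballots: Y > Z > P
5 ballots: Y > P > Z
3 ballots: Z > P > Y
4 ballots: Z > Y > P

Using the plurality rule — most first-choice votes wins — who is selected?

Y

First-place vote totals:
  Y: 14
  Z: 7
  P: 0
Y has the most first-place votes.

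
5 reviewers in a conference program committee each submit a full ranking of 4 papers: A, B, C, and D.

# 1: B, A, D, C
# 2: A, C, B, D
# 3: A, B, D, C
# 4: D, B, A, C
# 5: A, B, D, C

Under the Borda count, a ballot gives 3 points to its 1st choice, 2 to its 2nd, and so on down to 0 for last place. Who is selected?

Borda scores:
  A: 2 + 3 + 3 + 1 + 3 = 12
  B: 3 + 1 + 2 + 2 + 2 = 10
  C: 0 + 2 + 0 + 0 + 0 = 2
  D: 1 + 0 + 1 + 3 + 1 = 6
A has the highest total.

A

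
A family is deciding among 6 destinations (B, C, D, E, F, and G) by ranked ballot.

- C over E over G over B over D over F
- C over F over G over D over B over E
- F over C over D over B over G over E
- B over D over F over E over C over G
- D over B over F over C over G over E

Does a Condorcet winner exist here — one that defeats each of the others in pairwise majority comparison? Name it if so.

There is no Condorcet winner

Head-to-head results (5 voters total):
B vs C: C wins 3–2.
B vs D: D wins 3–2.
B vs E: B wins 4–1.
B vs F: B wins 3–2.
B vs G: B wins 3–2.
C vs D: C wins 3–2.
C vs E: C wins 4–1.
C vs F: F wins 3–2.
C vs G: C wins 5–0.
D vs E: D wins 4–1.
D vs F: D wins 3–2.
D vs G: D wins 3–2.
E vs F: F wins 4–1.
E vs G: G wins 3–2.
F vs G: F wins 4–1.
No candidate beats all others: B beats F beats C beats B, a majority cycle.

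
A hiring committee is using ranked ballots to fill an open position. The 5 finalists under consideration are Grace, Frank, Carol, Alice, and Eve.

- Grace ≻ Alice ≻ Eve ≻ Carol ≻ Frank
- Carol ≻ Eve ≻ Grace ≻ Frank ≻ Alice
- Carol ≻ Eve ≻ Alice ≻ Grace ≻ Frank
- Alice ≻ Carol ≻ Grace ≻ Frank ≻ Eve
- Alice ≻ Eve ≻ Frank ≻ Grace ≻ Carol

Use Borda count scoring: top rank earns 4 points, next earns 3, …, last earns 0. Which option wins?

Alice

Borda scores:
  Grace: 4 + 2 + 1 + 2 + 1 = 10
  Frank: 0 + 1 + 0 + 1 + 2 = 4
  Carol: 1 + 4 + 4 + 3 + 0 = 12
  Alice: 3 + 0 + 2 + 4 + 4 = 13
  Eve: 2 + 3 + 3 + 0 + 3 = 11
Alice has the highest total.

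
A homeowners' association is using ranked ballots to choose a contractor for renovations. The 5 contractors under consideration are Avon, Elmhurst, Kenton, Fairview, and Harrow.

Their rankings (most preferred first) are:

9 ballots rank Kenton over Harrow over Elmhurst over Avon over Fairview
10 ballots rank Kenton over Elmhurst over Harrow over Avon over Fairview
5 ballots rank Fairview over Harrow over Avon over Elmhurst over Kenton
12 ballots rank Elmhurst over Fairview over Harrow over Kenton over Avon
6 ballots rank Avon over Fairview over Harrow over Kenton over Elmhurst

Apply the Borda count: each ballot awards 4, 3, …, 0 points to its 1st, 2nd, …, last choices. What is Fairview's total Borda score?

Borda scores:
  Avon: 9·1 + 10·1 + 5·2 + 12·0 + 6·4 = 53
  Elmhurst: 9·2 + 10·3 + 5·1 + 12·4 + 6·0 = 101
  Kenton: 9·4 + 10·4 + 5·0 + 12·1 + 6·1 = 94
  Fairview: 9·0 + 10·0 + 5·4 + 12·3 + 6·3 = 74
  Harrow: 9·3 + 10·2 + 5·3 + 12·2 + 6·2 = 98

74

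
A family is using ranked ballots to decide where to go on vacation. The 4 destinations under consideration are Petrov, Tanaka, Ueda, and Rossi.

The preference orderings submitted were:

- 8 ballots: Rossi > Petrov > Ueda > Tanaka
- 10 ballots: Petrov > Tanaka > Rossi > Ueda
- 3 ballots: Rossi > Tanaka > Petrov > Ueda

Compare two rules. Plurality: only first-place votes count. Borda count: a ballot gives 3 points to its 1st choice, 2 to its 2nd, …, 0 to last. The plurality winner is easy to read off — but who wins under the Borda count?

Plurality first-place counts: Petrov 10, Tanaka 0, Ueda 0, Rossi 11 → Rossi.
Borda totals: Petrov 49, Tanaka 26, Ueda 8, Rossi 43 → Petrov.

Petrov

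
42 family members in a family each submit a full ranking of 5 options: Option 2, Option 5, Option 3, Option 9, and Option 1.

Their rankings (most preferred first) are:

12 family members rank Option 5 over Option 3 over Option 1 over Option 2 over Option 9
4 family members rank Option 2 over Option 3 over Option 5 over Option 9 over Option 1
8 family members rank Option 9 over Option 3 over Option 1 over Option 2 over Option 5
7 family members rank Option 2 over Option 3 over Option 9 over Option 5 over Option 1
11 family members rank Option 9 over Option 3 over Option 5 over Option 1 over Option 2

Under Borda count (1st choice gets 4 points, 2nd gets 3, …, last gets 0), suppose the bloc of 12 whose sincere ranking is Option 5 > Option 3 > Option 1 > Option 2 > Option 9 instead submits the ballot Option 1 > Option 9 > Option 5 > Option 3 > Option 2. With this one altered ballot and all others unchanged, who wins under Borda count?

Option 9

Borda totals with the altered ballot: Option 2 52, Option 5 61, Option 3 102, Option 9 130, Option 1 75.
The switch changes the winner from Option 3 to Option 9.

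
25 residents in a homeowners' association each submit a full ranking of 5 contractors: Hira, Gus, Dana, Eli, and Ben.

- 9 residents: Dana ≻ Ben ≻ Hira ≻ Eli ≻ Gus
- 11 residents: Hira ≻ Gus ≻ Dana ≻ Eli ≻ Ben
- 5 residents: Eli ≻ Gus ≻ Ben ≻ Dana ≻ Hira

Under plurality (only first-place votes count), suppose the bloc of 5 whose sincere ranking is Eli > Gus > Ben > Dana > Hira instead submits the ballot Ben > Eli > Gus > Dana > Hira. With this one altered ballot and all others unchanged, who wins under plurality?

Hira

First-place totals with the altered ballot: Hira 11, Gus 0, Dana 9, Eli 0, Ben 5.
The winner is unchanged: still Hira.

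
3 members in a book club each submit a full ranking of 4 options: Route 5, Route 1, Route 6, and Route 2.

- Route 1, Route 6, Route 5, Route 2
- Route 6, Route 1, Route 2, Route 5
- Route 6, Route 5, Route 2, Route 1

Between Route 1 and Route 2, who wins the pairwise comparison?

Ballots ranking Route 1 above Route 2: 2.
Ballots ranking Route 2 above Route 1: 1.
Route 1 wins the head-to-head, 2–1.

Route 1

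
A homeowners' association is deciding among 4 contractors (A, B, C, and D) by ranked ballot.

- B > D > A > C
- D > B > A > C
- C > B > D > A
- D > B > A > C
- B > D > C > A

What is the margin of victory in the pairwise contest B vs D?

Ballots ranking B above D: 3.
Ballots ranking D above B: 2.
B wins 3–2, a margin of 1.

1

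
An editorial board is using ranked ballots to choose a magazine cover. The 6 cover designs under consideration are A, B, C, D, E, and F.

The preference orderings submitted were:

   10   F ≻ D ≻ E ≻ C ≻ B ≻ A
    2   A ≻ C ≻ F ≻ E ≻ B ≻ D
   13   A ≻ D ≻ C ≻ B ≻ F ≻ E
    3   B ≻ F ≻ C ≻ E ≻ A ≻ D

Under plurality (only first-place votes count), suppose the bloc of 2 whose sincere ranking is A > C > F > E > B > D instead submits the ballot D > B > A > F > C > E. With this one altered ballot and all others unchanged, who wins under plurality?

A

First-place totals with the altered ballot: A 13, B 3, C 0, D 2, E 0, F 10.
The winner is unchanged: still A.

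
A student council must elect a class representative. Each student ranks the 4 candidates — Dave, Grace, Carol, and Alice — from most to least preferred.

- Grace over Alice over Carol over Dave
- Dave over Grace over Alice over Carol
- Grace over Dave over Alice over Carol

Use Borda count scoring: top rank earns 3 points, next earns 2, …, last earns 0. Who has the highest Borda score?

Borda scores:
  Dave: 0 + 3 + 2 = 5
  Grace: 3 + 2 + 3 = 8
  Carol: 1 + 0 + 0 = 1
  Alice: 2 + 1 + 1 = 4
Grace has the highest total.

Grace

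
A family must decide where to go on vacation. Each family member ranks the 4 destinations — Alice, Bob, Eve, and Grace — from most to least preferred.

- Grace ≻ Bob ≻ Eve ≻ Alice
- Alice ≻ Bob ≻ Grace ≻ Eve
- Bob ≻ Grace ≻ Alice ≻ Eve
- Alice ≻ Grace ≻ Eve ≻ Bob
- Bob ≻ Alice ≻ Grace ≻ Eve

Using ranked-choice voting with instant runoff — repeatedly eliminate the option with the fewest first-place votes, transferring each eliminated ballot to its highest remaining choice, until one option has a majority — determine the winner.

Round 1: Alice 2, Bob 2, Grace 1, Eve 0. Eve has the fewest and is eliminated.
Round 2: Alice 2, Bob 2, Grace 1. Grace has the fewest and is eliminated.
Round 3: Bob 3, Alice 2. Bob has a majority.

Bob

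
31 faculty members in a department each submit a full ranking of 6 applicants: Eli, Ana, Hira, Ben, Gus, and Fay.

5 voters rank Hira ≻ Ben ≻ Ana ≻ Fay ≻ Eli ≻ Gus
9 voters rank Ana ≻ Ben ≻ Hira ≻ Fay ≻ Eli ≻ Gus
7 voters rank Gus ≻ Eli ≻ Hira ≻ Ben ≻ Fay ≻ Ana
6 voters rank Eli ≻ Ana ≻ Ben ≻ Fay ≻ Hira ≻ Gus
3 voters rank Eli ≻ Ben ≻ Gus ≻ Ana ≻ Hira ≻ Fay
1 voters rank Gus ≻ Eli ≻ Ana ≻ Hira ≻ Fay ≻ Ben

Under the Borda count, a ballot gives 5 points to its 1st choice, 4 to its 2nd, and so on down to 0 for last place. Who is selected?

Ben

Borda scores:
  Eli: 5·1 + 9·1 + 7·4 + 6·5 + 3·5 + 4 = 91
  Ana: 5·3 + 9·5 + 7·0 + 6·4 + 3·2 + 3 = 93
  Hira: 5·5 + 9·3 + 7·3 + 6·1 + 3·1 + 2 = 84
  Ben: 5·4 + 9·4 + 7·2 + 6·3 + 3·4 + 0 = 100
  Gus: 5·0 + 9·0 + 7·5 + 6·0 + 3·3 + 5 = 49
  Fay: 5·2 + 9·2 + 7·1 + 6·2 + 3·0 + 1 = 48
Ben has the highest total.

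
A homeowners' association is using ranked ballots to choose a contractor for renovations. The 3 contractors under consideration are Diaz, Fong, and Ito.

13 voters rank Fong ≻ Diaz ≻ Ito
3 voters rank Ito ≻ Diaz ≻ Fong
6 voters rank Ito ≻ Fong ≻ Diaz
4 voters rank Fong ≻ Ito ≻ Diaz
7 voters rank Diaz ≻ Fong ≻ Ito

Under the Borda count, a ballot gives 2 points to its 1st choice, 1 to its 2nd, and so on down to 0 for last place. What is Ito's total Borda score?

Borda scores:
  Diaz: 13·1 + 3·1 + 6·0 + 4·0 + 7·2 = 30
  Fong: 13·2 + 3·0 + 6·1 + 4·2 + 7·1 = 47
  Ito: 13·0 + 3·2 + 6·2 + 4·1 + 7·0 = 22

22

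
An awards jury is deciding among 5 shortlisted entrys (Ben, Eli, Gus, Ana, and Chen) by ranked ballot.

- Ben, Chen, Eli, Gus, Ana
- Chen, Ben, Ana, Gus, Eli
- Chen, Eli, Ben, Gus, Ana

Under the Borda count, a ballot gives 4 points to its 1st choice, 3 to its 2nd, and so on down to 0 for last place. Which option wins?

Chen

Borda scores:
  Ben: 4 + 3 + 2 = 9
  Eli: 2 + 0 + 3 = 5
  Gus: 1 + 1 + 1 = 3
  Ana: 0 + 2 + 0 = 2
  Chen: 3 + 4 + 4 = 11
Chen has the highest total.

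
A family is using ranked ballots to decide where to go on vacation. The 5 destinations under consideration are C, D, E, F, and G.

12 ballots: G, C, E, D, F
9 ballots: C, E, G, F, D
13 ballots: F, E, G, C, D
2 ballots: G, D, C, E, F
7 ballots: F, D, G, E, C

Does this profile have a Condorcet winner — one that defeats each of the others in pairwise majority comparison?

Head-to-head results (43 voters total):
C vs D: C wins 34–9.
C vs E: C wins 23–20.
C vs F: C wins 23–20.
C vs G: G wins 34–9.
D vs E: E wins 34–9.
D vs F: F wins 29–14.
D vs G: G wins 36–7.
E vs F: E wins 23–20.
E vs G: E wins 22–21.
F vs G: G wins 23–20.
No candidate beats all others: C beats E beats G beats C, a majority cycle.

No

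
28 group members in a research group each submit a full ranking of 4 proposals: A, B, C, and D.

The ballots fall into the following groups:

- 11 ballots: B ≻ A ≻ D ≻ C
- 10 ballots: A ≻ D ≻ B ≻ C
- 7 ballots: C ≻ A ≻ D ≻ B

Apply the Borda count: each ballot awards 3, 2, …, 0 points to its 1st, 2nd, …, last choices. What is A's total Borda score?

Borda scores:
  A: 11·2 + 10·3 + 7·2 = 66
  B: 11·3 + 10·1 + 7·0 = 43
  C: 11·0 + 10·0 + 7·3 = 21
  D: 11·1 + 10·2 + 7·1 = 38

66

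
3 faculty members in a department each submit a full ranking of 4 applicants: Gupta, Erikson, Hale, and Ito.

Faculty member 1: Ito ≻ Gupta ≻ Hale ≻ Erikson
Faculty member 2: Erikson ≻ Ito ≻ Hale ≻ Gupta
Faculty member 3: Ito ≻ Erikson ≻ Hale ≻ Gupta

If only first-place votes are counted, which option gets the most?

Ito

First-place vote totals:
  Gupta: 0
  Erikson: 1
  Hale: 0
  Ito: 2
Ito has the most first-place votes.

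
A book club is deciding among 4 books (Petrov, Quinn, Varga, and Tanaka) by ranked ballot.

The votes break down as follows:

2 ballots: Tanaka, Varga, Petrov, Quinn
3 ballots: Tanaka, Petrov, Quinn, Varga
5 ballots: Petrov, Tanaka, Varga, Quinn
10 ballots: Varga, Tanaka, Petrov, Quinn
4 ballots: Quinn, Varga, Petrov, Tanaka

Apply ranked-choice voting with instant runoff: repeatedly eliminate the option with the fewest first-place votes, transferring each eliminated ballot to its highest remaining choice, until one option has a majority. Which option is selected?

Round 1: Varga 10, Petrov 5, Tanaka 5, Quinn 4. Quinn has the fewest and is eliminated.
Round 2: Varga 14, Petrov 5, Tanaka 5. Varga has a majority.

Varga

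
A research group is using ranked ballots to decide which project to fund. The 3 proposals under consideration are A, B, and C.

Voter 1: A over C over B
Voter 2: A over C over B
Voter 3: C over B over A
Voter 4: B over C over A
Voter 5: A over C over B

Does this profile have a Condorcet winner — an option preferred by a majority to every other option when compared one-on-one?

Yes

Head-to-head results (5 voters total):
A vs B: A wins 3–2.
A vs C: A wins 3–2.
B vs C: C wins 4–1.
A beats each rival — B (3–2), C (3–2) — so A is the Condorcet winner.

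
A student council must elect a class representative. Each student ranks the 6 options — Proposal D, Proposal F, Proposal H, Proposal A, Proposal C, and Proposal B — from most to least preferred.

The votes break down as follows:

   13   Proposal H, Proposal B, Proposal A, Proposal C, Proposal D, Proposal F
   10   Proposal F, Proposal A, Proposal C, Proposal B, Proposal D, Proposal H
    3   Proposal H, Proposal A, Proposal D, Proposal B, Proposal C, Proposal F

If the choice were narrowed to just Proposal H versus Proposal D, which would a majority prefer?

Ballots ranking Proposal H above Proposal D: 13+3 = 16.
Ballots ranking Proposal D above Proposal H: 10.
Proposal H wins the head-to-head, 16–10.

Proposal H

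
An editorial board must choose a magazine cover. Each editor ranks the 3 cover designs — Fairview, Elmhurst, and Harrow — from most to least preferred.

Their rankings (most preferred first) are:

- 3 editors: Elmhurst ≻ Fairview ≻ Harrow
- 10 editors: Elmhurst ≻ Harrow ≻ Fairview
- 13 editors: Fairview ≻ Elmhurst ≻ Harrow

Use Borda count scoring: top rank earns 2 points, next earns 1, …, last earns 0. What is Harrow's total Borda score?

Borda scores:
  Fairview: 3·1 + 10·0 + 13·2 = 29
  Elmhurst: 3·2 + 10·2 + 13·1 = 39
  Harrow: 3·0 + 10·1 + 13·0 = 10

10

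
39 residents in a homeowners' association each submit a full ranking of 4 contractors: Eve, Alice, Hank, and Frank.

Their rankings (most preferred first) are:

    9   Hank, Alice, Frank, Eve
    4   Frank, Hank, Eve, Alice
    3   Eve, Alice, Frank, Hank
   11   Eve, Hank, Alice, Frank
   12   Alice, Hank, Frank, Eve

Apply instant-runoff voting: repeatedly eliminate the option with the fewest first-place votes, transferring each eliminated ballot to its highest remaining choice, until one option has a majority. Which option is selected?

Hank

Round 1: Eve 14, Alice 12, Hank 9, Frank 4. Frank has the fewest and is eliminated.
Round 2: Eve 14, Hank 13, Alice 12. Alice has the fewest and is eliminated.
Round 3: Hank 25, Eve 14. Hank has a majority.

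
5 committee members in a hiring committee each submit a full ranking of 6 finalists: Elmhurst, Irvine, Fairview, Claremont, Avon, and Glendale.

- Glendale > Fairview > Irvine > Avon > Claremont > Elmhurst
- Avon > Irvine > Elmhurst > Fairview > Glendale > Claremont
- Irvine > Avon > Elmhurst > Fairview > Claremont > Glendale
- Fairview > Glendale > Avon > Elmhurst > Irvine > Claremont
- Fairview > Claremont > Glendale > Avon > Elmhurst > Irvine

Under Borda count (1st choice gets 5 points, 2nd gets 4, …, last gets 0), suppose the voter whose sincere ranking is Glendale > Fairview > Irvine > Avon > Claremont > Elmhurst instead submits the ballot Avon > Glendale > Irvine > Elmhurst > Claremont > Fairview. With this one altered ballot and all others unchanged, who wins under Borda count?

Borda totals with the altered ballot: Elmhurst 11, Irvine 13, Fairview 14, Claremont 6, Avon 19, Glendale 12.
The switch changes the winner from Fairview to Avon.

Avon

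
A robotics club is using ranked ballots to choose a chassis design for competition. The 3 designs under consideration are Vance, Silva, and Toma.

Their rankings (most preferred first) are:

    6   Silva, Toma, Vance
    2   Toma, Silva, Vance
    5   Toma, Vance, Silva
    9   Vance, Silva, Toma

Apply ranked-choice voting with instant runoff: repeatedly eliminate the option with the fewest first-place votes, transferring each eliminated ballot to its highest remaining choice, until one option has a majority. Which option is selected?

Round 1: Vance 9, Toma 7, Silva 6. Silva has the fewest and is eliminated.
Round 2: Toma 13, Vance 9. Toma has a majority.

Toma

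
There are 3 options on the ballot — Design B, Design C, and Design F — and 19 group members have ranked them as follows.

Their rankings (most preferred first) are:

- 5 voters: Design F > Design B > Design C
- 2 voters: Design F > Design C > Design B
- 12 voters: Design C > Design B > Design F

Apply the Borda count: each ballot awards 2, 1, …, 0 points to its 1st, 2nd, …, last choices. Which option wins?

Borda scores:
  Design B: 5·1 + 2·0 + 12·1 = 17
  Design C: 5·0 + 2·1 + 12·2 = 26
  Design F: 5·2 + 2·2 + 12·0 = 14
Design C has the highest total.

Design C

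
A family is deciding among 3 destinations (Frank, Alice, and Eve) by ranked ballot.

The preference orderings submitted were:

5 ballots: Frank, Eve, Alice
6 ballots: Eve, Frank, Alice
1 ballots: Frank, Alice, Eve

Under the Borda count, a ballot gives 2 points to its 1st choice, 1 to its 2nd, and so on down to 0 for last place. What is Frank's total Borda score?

18

Borda scores:
  Frank: 5·2 + 6·1 + 2 = 18
  Alice: 5·0 + 6·0 + 1 = 1
  Eve: 5·1 + 6·2 + 0 = 17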